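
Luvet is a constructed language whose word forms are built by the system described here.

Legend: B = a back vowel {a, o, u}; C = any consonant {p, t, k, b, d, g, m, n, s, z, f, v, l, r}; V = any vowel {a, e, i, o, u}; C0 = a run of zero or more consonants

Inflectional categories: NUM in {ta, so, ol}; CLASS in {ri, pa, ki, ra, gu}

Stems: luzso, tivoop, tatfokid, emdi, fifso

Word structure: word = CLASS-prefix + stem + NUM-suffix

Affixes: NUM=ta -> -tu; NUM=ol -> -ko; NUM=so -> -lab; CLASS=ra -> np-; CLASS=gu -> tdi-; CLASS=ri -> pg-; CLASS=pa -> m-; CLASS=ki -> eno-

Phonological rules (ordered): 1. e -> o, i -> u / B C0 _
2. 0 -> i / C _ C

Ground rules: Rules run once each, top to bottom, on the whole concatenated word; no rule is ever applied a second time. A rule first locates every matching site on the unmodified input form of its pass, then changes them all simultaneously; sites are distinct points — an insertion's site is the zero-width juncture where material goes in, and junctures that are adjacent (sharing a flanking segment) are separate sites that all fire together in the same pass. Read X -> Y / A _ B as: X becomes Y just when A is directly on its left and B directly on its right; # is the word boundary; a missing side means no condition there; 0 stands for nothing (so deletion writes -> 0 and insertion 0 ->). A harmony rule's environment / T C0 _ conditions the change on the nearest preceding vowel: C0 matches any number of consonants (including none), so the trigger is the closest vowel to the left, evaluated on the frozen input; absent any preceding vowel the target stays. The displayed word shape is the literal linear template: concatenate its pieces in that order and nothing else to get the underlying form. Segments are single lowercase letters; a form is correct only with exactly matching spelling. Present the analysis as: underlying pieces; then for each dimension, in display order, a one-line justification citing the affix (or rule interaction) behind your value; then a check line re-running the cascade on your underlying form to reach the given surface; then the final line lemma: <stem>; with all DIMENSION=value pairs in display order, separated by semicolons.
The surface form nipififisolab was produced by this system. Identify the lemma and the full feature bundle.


underlying: np-fifso-lab
NUM=so - signalled by the affix -lab
CLASS=ra - signalled by the affix np-
check: npfifsolab -> npfifsolab -> nipififisolab
lemma: fifso; NUM=so; CLASS=ra


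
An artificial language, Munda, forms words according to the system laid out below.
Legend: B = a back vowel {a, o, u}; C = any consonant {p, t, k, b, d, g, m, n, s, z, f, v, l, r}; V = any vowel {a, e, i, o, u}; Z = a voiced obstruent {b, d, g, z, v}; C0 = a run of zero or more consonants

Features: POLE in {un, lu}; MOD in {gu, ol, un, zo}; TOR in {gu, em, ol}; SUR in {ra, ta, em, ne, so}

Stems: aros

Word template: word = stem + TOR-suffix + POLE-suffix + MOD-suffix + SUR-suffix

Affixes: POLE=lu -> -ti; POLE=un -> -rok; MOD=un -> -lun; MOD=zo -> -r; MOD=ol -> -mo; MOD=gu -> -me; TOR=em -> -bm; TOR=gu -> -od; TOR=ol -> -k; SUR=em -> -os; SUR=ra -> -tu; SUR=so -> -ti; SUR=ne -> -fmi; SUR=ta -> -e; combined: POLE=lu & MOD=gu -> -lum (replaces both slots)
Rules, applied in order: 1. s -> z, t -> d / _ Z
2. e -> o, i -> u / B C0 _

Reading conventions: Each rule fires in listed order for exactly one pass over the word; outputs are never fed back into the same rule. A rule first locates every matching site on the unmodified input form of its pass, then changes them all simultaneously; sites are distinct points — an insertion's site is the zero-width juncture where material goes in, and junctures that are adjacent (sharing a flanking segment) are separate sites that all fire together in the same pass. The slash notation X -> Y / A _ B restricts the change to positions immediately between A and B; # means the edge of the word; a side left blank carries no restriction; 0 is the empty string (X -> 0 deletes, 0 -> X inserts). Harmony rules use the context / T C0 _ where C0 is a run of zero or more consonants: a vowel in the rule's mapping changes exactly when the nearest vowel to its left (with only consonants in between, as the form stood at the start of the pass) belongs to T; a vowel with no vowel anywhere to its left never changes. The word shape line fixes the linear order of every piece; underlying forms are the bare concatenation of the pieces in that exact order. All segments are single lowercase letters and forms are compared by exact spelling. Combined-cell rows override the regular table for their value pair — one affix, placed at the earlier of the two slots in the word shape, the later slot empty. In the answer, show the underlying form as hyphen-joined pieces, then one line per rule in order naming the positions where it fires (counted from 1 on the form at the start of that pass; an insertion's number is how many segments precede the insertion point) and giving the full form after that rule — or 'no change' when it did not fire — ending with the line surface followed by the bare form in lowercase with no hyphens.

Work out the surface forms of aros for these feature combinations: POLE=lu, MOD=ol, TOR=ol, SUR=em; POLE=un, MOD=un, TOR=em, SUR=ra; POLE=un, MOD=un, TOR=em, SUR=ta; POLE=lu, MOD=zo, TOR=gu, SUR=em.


cell POLE=lu, MOD=ol, TOR=ol, SUR=em:
underlying: aros-k-ti-mo-os
1. s -> z, t -> d / _ Z: no change
2. e -> o, i -> u / B C0 _: fires at position(s) 7: arosktumoos
surface: arosktumoos

cell POLE=un, MOD=un, TOR=em, SUR=ra:
underlying: aros-bm-rok-lun-tu
1. s -> z, t -> d / _ Z: fires at position(s) 4: arozbmrokluntu
2. e -> o, i -> u / B C0 _: no change
surface: arozbmrokluntu

cell POLE=un, MOD=un, TOR=em, SUR=ta:
underlying: aros-bm-rok-lun-e
1. s -> z, t -> d / _ Z: fires at position(s) 4: arozbmroklune
2. e -> o, i -> u / B C0 _: fires at position(s) 13: arozbmrokluno
surface: arozbmrokluno

cell POLE=lu, MOD=zo, TOR=gu, SUR=em:
underlying: aros-od-ti-r-os
1. s -> z, t -> d / _ Z: no change
2. e -> o, i -> u / B C0 _: fires at position(s) 8: arosodturos
surface: arosodturos


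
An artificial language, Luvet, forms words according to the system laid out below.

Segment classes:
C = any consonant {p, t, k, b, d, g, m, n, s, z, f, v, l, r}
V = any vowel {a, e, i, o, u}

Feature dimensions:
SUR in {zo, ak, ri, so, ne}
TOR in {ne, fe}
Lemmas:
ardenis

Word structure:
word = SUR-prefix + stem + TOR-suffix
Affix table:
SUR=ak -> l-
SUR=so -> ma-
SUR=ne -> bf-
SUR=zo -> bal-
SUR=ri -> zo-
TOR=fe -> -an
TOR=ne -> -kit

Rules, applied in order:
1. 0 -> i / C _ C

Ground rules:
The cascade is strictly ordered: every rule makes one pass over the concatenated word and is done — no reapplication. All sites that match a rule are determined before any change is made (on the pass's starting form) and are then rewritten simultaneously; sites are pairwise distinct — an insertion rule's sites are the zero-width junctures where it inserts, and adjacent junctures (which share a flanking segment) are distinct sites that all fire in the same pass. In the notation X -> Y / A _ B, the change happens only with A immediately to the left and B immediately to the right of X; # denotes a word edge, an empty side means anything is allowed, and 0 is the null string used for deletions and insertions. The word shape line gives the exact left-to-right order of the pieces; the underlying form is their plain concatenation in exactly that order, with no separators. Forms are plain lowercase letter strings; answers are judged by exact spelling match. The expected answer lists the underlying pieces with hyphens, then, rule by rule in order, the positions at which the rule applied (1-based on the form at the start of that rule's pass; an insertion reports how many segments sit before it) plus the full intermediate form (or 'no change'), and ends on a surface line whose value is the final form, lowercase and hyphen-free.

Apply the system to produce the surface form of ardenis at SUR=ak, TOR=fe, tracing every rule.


underlying: l-ardenis-an
1. 0 -> i / C _ C: inserts after position(s) 3: laridenisan
surface: laridenisan


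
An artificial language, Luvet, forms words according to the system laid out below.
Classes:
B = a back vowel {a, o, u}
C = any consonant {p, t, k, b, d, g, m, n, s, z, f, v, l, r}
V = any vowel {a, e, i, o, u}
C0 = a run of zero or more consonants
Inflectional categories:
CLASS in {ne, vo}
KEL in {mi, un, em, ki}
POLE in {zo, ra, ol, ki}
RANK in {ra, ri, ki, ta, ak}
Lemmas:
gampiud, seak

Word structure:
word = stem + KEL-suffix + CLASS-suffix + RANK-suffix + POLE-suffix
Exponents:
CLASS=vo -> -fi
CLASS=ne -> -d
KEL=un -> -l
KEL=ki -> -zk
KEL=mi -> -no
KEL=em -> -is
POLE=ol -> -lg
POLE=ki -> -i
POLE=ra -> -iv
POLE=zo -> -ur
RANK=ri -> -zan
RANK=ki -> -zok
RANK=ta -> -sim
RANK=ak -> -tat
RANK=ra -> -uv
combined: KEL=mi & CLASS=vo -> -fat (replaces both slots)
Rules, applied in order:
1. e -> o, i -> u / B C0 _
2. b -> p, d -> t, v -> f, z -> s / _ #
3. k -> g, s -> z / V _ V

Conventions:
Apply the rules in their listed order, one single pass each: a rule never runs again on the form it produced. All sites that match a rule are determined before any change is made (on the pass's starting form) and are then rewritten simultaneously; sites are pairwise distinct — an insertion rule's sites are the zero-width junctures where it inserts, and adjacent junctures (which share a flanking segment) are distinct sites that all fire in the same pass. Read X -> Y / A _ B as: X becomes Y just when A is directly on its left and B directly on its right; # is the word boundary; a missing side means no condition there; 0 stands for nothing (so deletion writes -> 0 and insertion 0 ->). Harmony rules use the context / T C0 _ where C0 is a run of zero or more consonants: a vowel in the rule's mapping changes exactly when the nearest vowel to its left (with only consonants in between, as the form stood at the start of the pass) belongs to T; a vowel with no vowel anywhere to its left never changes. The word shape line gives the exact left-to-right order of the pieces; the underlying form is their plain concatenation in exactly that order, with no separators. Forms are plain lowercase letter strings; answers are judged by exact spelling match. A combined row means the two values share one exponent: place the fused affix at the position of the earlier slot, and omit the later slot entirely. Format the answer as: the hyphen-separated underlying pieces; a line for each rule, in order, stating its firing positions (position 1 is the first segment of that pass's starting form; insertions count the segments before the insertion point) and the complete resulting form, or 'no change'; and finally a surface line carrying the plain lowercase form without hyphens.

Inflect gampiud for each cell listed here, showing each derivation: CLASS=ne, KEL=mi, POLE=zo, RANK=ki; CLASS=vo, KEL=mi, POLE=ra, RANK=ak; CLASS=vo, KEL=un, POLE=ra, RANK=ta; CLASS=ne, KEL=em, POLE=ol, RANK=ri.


cell CLASS=ne, KEL=mi, POLE=zo, RANK=ki:
underlying: gampiud-no-d-zok-ur
1. e -> o, i -> u / B C0 _: fires at position(s) 5: gampuudnodzokur
2. b -> p, d -> t, v -> f, z -> s / _ #: no change
3. k -> g, s -> z / V _ V: fires at position(s) 13: gampuudnodzogur
surface: gampuudnodzogur

cell CLASS=vo, KEL=mi, POLE=ra, RANK=ak:
underlying: gampiud-fat-tat-iv
1. e -> o, i -> u / B C0 _: fires at position(s) 5, 14: gampuudfattatuv
2. b -> p, d -> t, v -> f, z -> s / _ #: fires at position(s) 15: gampuudfattatuf
3. k -> g, s -> z / V _ V: no change
surface: gampuudfattatuf

cell CLASS=vo, KEL=un, POLE=ra, RANK=ta:
underlying: gampiud-l-fi-sim-iv
1. e -> o, i -> u / B C0 _: fires at position(s) 5, 10: gampuudlfusimiv
2. b -> p, d -> t, v -> f, z -> s / _ #: fires at position(s) 15: gampuudlfusimif
3. k -> g, s -> z / V _ V: fires at position(s) 11: gampuudlfuzimif
surface: gampuudlfuzimif

cell CLASS=ne, KEL=em, POLE=ol, RANK=ri:
underlying: gampiud-is-d-zan-lg
1. e -> o, i -> u / B C0 _: fires at position(s) 5, 8: gampuudusdzanlg
2. b -> p, d -> t, v -> f, z -> s / _ #: no change
3. k -> g, s -> z / V _ V: no change
surface: gampuudusdzanlg


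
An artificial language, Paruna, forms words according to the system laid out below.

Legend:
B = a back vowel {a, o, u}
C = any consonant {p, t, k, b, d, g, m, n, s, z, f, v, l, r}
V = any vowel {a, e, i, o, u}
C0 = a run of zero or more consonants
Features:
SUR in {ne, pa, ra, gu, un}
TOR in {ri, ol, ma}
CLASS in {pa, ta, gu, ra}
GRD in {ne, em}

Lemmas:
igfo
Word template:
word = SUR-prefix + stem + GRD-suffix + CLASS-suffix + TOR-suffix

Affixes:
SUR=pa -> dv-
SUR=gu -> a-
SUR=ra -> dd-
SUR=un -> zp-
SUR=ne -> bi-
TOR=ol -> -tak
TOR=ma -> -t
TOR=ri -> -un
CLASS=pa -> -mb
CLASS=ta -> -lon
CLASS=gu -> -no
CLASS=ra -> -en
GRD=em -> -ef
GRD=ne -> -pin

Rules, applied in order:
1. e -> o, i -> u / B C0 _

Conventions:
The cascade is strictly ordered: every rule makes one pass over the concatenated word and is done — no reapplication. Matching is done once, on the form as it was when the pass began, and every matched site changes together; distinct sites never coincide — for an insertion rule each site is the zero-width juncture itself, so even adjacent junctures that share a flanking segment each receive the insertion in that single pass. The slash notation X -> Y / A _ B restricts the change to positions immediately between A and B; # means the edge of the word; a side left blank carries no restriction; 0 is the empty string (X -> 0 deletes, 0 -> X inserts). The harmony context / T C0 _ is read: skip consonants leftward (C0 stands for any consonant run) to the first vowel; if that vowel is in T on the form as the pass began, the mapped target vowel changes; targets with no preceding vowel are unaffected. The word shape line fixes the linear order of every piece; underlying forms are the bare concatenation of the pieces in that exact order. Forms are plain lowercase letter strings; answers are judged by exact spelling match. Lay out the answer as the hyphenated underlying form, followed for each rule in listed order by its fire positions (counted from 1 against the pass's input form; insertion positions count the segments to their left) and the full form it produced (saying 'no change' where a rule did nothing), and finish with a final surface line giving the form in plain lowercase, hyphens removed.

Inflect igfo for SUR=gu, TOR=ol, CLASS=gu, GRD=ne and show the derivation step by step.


underlying: a-igfo-pin-no-tak
1. e -> o, i -> u / B C0 _: fires at position(s) 2, 7: augfopunnotak
surface: augfopunnotak


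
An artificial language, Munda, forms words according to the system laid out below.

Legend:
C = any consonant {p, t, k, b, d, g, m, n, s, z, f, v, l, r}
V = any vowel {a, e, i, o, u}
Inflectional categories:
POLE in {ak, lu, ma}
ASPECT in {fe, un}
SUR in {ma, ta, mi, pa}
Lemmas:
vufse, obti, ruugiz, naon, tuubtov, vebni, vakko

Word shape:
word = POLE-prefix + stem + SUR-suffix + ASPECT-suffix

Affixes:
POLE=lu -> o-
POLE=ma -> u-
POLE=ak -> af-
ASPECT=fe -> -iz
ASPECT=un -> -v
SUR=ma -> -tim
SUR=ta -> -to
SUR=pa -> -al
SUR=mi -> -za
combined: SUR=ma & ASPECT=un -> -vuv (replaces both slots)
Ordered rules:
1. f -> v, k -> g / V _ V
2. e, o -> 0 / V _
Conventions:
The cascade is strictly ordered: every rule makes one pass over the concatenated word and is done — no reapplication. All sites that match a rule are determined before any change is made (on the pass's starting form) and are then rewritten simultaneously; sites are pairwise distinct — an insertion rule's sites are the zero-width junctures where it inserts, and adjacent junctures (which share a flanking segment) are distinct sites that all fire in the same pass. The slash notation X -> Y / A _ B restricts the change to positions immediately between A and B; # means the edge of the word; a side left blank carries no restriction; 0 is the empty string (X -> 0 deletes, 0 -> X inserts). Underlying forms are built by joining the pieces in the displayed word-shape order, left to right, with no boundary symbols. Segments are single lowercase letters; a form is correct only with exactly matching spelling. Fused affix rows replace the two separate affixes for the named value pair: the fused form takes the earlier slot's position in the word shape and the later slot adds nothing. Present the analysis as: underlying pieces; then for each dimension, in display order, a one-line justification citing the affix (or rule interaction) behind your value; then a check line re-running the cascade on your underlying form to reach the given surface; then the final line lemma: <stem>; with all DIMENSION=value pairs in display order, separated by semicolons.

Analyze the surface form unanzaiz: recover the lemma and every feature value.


underlying: u-naon-za-iz
POLE=ma - signalled by the affix u-
ASPECT=fe - signalled by the affix -iz
SUR=mi - signalled by the affix -za
check: unaonzaiz -> unaonzaiz -> unanzaiz
lemma: naon; POLE=ma; ASPECT=fe; SUR=mi


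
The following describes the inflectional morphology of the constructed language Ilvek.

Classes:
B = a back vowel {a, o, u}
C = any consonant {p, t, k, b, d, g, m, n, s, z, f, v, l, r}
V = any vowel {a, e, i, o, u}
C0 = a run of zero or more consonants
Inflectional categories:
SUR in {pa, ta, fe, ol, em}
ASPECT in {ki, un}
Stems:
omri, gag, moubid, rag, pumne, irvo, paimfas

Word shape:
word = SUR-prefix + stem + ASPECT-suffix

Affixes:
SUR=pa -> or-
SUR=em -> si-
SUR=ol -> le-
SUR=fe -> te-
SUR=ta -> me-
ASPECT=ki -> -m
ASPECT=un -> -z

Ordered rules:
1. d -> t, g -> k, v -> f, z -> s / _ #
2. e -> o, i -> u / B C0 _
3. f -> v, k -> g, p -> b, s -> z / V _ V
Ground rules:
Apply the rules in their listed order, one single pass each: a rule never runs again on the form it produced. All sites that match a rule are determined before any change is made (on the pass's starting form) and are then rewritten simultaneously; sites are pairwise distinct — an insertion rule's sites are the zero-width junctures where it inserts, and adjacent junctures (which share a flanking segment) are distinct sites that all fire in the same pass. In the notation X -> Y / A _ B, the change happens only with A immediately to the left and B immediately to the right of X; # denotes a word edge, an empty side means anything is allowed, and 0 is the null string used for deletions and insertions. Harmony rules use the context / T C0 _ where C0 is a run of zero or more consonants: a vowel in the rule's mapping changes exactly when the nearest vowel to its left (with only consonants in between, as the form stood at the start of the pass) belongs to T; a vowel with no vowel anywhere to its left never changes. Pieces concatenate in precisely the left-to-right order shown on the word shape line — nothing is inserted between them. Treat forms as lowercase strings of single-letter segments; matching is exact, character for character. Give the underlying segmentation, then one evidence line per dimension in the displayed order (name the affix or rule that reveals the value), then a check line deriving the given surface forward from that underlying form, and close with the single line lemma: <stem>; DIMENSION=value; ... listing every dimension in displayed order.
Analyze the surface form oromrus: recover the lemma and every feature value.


underlying: or-omri-z
SUR=pa - signalled by the affix or-
ASPECT=un - signalled by the affix -z
check: oromriz -> oromris -> oromrus -> oromrus
lemma: omri; SUR=pa; ASPECT=un


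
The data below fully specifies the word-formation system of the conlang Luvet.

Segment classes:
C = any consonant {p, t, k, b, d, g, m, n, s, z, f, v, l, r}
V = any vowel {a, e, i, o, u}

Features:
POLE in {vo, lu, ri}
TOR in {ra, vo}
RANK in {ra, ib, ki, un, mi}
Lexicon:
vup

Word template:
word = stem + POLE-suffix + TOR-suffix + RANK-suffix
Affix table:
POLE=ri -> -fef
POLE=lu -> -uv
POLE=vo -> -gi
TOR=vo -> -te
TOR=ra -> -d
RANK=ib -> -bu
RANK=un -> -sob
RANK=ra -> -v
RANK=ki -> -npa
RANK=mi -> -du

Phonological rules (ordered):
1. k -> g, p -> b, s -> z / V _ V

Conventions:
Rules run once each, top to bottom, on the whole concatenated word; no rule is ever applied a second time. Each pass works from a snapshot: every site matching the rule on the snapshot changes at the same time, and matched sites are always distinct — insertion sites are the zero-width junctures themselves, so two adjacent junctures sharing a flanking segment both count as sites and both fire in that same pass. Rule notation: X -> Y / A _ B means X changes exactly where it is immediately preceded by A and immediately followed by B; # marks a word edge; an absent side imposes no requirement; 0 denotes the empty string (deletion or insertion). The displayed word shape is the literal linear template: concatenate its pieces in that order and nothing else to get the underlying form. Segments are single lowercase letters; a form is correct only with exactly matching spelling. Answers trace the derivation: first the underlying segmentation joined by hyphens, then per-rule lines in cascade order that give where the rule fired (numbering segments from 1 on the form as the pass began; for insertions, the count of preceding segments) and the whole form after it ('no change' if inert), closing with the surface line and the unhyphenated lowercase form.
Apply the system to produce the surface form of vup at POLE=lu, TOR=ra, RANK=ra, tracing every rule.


underlying: vup-uv-d-v
1. k -> g, p -> b, s -> z / V _ V: fires at position(s) 3: vubuvdv
surface: vubuvdv


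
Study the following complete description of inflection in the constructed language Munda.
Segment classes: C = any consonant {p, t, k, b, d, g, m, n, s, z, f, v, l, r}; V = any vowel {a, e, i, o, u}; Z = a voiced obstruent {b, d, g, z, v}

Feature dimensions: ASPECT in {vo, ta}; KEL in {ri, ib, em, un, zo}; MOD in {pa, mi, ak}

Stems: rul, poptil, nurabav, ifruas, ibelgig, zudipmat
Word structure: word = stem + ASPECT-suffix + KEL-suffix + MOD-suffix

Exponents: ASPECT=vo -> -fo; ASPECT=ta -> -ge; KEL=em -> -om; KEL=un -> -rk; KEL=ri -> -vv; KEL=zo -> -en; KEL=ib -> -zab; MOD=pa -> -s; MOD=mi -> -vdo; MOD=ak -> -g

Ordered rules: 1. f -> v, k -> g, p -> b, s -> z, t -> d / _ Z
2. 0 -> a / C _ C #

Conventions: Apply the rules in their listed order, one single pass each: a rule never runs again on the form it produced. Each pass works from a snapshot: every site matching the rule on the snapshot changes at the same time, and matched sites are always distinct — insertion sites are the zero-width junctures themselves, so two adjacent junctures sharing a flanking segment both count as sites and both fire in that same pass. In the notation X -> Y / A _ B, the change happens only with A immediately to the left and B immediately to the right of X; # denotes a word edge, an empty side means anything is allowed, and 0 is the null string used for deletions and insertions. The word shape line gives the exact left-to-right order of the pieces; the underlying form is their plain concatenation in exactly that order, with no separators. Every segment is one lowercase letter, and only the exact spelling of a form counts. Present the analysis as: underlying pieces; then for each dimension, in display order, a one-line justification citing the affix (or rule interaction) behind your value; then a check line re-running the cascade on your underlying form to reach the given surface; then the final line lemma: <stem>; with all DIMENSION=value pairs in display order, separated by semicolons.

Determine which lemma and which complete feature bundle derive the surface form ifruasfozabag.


underlying: ifruas-fo-zab-g
ASPECT=vo - signalled by the affix -fo
KEL=ib - signalled by the affix -zab
MOD=ak - signalled by the affix -g
check: ifruasfozabg -> ifruasfozabg -> ifruasfozabag
lemma: ifruas; ASPECT=vo; KEL=ib; MOD=ak


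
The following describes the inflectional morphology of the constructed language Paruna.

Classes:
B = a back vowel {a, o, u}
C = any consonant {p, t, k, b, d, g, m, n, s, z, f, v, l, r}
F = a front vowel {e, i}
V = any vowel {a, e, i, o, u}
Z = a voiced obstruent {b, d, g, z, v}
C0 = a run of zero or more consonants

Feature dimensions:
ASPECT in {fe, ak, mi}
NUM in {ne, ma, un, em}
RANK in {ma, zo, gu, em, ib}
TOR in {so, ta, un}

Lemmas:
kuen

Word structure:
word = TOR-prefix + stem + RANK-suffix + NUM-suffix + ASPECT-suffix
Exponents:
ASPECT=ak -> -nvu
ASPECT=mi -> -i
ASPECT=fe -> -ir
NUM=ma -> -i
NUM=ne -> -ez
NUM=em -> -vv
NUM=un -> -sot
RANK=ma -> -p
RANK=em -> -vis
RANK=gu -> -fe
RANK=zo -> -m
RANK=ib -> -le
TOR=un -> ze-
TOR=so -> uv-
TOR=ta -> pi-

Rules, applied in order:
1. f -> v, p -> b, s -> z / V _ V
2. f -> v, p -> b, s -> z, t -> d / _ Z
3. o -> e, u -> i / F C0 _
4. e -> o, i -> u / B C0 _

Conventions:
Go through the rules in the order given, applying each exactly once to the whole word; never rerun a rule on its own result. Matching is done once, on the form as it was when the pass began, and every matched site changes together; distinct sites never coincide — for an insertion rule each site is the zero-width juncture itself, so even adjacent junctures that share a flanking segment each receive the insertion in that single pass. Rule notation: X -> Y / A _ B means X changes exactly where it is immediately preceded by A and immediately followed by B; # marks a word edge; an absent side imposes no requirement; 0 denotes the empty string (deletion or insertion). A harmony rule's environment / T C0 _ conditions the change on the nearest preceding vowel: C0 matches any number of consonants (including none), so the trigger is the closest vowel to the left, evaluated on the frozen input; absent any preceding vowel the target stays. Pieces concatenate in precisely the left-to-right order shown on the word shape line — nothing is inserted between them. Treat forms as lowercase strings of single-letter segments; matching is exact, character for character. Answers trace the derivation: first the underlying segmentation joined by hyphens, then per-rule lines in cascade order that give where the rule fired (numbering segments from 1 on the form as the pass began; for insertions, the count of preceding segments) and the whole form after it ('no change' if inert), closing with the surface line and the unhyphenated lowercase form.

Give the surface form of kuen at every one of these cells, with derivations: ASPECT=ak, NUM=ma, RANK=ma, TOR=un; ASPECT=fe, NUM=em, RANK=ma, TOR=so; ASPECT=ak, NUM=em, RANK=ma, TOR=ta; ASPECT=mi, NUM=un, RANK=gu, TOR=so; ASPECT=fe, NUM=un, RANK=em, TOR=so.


cell ASPECT=ak, NUM=ma, RANK=ma, TOR=un:
underlying: ze-kuen-p-i-nvu
1. f -> v, p -> b, s -> z / V _ V: no change
2. f -> v, p -> b, s -> z, t -> d / _ Z: no change
3. o -> e, u -> i / F C0 _: fires at position(s) 4, 11: zekienpinvi
4. e -> o, i -> u / B C0 _: no change
surface: zekienpinvi

cell ASPECT=fe, NUM=em, RANK=ma, TOR=so:
underlying: uv-kuen-p-vv-ir
1. f -> v, p -> b, s -> z / V _ V: no change
2. f -> v, p -> b, s -> z, t -> d / _ Z: fires at position(s) 7: uvkuenbvvir
3. o -> e, u -> i / F C0 _: no change
4. e -> o, i -> u / B C0 _: fires at position(s) 5: uvkuonbvvir
surface: uvkuonbvvir

cell ASPECT=ak, NUM=em, RANK=ma, TOR=ta:
underlying: pi-kuen-p-vv-nvu
1. f -> v, p -> b, s -> z / V _ V: no change
2. f -> v, p -> b, s -> z, t -> d / _ Z: fires at position(s) 7: pikuenbvvnvu
3. o -> e, u -> i / F C0 _: fires at position(s) 4, 12: pikienbvvnvi
4. e -> o, i -> u / B C0 _: no change
surface: pikienbvvnvi

cell ASPECT=mi, NUM=un, RANK=gu, TOR=so:
underlying: uv-kuen-fe-sot-i
1. f -> v, p -> b, s -> z / V _ V: fires at position(s) 9: uvkuenfezoti
2. f -> v, p -> b, s -> z, t -> d / _ Z: no change
3. o -> e, u -> i / F C0 _: fires at position(s) 10: uvkuenfezeti
4. e -> o, i -> u / B C0 _: fires at position(s) 5: uvkuonfezeti
surface: uvkuonfezeti

cell ASPECT=fe, NUM=un, RANK=em, TOR=so:
underlying: uv-kuen-vis-sot-ir
1. f -> v, p -> b, s -> z / V _ V: no change
2. f -> v, p -> b, s -> z, t -> d / _ Z: no change
3. o -> e, u -> i / F C0 _: fires at position(s) 11: uvkuenvissetir
4. e -> o, i -> u / B C0 _: fires at position(s) 5: uvkuonvissetir
surface: uvkuonvissetir


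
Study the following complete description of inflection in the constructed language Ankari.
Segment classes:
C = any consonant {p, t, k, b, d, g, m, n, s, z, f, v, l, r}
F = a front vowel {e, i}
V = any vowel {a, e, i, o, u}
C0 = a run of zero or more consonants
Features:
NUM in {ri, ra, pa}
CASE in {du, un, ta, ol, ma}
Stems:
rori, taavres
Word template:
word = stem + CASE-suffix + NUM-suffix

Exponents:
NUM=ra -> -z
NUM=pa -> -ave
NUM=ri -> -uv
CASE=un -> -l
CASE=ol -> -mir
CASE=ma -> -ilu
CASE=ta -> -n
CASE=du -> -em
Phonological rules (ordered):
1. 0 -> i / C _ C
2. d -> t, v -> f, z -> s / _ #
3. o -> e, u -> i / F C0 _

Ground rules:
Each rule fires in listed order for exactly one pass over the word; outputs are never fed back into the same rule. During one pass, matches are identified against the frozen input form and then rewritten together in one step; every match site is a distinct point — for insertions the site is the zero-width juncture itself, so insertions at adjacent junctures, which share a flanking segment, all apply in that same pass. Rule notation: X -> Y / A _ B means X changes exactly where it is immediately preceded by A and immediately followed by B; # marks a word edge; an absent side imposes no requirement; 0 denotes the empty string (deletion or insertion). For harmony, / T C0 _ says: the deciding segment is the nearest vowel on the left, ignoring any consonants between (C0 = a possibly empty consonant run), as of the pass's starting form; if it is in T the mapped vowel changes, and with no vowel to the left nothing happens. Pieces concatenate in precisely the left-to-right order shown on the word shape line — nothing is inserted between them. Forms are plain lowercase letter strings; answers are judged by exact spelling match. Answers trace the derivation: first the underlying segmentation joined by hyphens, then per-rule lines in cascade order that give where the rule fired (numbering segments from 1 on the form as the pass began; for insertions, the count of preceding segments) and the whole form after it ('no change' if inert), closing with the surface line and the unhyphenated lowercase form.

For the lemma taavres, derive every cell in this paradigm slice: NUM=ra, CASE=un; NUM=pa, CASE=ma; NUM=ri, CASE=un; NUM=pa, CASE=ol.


cell NUM=ra, CASE=un:
underlying: taavres-l-z
1. 0 -> i / C _ C: inserts after position(s) 4, 7, 8: taaviresiliz
2. d -> t, v -> f, z -> s / _ #: fires at position(s) 12: taaviresilis
3. o -> e, u -> i / F C0 _: no change
surface: taaviresilis

cell NUM=pa, CASE=ma:
underlying: taavres-ilu-ave
1. 0 -> i / C _ C: inserts after position(s) 4: taaviresiluave
2. d -> t, v -> f, z -> s / _ #: no change
3. o -> e, u -> i / F C0 _: fires at position(s) 11: taaviresiliave
surface: taaviresiliave

cell NUM=ri, CASE=un:
underlying: taavres-l-uv
1. 0 -> i / C _ C: inserts after position(s) 4, 7: taaviresiluv
2. d -> t, v -> f, z -> s / _ #: fires at position(s) 12: taaviresiluf
3. o -> e, u -> i / F C0 _: fires at position(s) 11: taaviresilif
surface: taaviresilif

cell NUM=pa, CASE=ol:
underlying: taavres-mir-ave
1. 0 -> i / C _ C: inserts after position(s) 4, 7: taaviresimirave
2. d -> t, v -> f, z -> s / _ #: no change
3. o -> e, u -> i / F C0 _: no change
surface: taaviresimirave


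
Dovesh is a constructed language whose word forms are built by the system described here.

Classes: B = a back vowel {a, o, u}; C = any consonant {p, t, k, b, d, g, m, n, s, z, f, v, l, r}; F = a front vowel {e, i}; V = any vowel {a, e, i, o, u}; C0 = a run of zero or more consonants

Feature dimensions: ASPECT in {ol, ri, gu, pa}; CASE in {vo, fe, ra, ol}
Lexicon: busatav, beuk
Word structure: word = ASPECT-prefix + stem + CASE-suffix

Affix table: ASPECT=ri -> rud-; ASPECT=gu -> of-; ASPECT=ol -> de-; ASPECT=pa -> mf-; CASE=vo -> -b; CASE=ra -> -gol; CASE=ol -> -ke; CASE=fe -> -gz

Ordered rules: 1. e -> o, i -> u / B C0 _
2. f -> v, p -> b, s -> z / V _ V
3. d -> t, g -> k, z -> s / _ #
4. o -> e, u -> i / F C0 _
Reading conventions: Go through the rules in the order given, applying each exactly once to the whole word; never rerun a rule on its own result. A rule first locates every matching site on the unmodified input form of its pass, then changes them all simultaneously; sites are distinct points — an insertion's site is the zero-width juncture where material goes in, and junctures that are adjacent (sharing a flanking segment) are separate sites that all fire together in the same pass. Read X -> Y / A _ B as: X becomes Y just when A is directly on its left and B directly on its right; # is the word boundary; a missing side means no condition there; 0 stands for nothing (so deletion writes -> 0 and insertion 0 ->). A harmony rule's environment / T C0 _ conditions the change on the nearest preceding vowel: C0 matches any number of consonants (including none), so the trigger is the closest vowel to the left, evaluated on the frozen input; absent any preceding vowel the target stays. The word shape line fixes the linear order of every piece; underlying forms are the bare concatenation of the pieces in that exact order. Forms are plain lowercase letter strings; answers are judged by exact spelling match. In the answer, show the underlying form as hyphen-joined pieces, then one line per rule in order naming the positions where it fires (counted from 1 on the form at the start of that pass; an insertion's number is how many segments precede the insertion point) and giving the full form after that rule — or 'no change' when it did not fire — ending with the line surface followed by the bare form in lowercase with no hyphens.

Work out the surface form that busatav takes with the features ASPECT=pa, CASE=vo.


underlying: mf-busatav-b
1. e -> o, i -> u / B C0 _: no change
2. f -> v, p -> b, s -> z / V _ V: fires at position(s) 5: mfbuzatavb
3. d -> t, g -> k, z -> s / _ #: no change
4. o -> e, u -> i / F C0 _: no change
surface: mfbuzatavb


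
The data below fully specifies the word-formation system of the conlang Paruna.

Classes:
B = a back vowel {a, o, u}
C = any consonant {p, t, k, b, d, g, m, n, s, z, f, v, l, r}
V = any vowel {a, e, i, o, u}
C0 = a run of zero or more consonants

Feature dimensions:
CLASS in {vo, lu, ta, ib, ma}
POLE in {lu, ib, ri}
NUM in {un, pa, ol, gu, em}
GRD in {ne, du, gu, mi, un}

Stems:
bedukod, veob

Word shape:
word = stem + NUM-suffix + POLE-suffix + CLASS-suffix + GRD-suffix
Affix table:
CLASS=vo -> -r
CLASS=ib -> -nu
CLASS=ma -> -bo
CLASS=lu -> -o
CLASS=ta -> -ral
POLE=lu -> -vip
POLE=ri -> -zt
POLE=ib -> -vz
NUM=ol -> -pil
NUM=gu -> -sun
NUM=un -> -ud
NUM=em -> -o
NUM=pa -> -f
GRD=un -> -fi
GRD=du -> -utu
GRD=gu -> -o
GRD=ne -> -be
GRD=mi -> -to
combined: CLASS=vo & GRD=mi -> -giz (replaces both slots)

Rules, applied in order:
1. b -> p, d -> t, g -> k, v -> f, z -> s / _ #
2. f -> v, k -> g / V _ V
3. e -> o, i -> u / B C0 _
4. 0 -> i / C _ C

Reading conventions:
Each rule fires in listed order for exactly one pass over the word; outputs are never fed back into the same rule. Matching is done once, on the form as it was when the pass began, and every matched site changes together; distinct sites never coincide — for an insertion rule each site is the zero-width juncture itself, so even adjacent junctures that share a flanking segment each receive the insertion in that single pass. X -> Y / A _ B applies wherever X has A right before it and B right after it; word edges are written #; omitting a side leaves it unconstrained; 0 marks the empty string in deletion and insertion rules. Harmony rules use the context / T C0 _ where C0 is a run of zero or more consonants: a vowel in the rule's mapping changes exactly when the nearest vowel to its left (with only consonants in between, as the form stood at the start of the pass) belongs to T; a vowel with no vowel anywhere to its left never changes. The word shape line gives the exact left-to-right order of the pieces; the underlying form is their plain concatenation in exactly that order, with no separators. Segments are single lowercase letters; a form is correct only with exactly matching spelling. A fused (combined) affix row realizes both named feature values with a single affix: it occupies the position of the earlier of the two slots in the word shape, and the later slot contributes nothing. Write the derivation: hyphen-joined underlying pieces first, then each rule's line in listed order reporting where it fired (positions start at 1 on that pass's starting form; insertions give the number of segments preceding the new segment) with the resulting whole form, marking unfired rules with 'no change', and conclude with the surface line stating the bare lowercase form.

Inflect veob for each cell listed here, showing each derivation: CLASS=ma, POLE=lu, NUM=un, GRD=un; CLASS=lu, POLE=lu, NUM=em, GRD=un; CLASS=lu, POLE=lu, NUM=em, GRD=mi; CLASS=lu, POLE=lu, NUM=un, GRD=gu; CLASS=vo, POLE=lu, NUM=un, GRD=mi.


cell CLASS=ma, POLE=lu, NUM=un, GRD=un:
underlying: veob-ud-vip-bo-fi
1. b -> p, d -> t, g -> k, v -> f, z -> s / _ #: no change
2. f -> v, k -> g / V _ V: fires at position(s) 12: veobudvipbovi
3. e -> o, i -> u / B C0 _: fires at position(s) 8, 13: veobudvupbovu
4. 0 -> i / C _ C: inserts after position(s) 6, 9: veobudivupibovu
surface: veobudivupibovu

cell CLASS=lu, POLE=lu, NUM=em, GRD=un:
underlying: veob-o-vip-o-fi
1. b -> p, d -> t, g -> k, v -> f, z -> s / _ #: no change
2. f -> v, k -> g / V _ V: fires at position(s) 10: veobovipovi
3. e -> o, i -> u / B C0 _: fires at position(s) 7, 11: veobovupovu
4. 0 -> i / C _ C: no change
surface: veobovupovu

cell CLASS=lu, POLE=lu, NUM=em, GRD=mi:
underlying: veob-o-vip-o-to
1. b -> p, d -> t, g -> k, v -> f, z -> s / _ #: no change
2. f -> v, k -> g / V _ V: no change
3. e -> o, i -> u / B C0 _: fires at position(s) 7: veobovupoto
4. 0 -> i / C _ C: no change
surface: veobovupoto

cell CLASS=lu, POLE=lu, NUM=un, GRD=gu:
underlying: veob-ud-vip-o-o
1. b -> p, d -> t, g -> k, v -> f, z -> s / _ #: no change
2. f -> v, k -> g / V _ V: no change
3. e -> o, i -> u / B C0 _: fires at position(s) 8: veobudvupoo
4. 0 -> i / C _ C: inserts after position(s) 6: veobudivupoo
surface: veobudivupoo

cell CLASS=vo, POLE=lu, NUM=un, GRD=mi:
underlying: veob-ud-vip-giz
1. b -> p, d -> t, g -> k, v -> f, z -> s / _ #: fires at position(s) 12: veobudvipgis
2. f -> v, k -> g / V _ V: no change
3. e -> o, i -> u / B C0 _: fires at position(s) 8: veobudvupgis
4. 0 -> i / C _ C: inserts after position(s) 6, 9: veobudivupigis
surface: veobudivupigis


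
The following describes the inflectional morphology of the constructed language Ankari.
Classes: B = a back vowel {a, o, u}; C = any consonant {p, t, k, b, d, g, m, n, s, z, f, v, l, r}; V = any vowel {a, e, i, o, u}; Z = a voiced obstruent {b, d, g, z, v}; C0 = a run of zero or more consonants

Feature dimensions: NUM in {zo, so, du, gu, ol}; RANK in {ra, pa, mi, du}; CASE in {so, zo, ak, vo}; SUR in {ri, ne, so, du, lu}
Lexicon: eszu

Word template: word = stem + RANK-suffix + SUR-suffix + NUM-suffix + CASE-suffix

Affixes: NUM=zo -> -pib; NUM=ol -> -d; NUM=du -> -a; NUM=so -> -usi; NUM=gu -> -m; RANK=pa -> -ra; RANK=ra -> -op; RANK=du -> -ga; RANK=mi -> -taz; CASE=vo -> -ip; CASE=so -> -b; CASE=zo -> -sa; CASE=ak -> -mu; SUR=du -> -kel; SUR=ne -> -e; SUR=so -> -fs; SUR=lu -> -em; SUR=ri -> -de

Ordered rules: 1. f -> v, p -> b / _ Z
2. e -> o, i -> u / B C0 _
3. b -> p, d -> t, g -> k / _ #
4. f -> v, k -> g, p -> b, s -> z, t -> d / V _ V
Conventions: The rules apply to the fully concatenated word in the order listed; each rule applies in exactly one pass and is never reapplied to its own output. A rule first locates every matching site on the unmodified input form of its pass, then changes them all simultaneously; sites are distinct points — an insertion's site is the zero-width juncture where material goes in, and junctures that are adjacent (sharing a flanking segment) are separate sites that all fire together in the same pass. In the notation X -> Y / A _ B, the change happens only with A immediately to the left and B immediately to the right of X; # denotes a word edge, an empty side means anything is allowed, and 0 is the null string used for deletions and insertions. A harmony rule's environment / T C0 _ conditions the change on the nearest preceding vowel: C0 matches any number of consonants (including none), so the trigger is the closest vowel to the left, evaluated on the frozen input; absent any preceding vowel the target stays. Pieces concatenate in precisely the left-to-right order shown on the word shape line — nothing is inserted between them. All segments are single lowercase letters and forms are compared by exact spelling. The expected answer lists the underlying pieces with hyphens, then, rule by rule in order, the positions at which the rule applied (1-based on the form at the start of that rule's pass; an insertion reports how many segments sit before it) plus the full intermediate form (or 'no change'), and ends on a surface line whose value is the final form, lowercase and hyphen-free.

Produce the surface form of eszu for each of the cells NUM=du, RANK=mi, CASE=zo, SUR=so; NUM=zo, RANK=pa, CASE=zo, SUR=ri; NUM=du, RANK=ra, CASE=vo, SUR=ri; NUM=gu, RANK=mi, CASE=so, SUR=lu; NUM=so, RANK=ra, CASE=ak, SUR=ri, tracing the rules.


cell NUM=du, RANK=mi, CASE=zo, SUR=so:
underlying: eszu-taz-fs-a-sa
1. f -> v, p -> b / _ Z: no change
2. e -> o, i -> u / B C0 _: no change
3. b -> p, d -> t, g -> k / _ #: no change
4. f -> v, k -> g, p -> b, s -> z, t -> d / V _ V: fires at position(s) 5, 11: eszudazfsaza
surface: eszudazfsaza

cell NUM=zo, RANK=pa, CASE=zo, SUR=ri:
underlying: eszu-ra-de-pib-sa
1. f -> v, p -> b / _ Z: no change
2. e -> o, i -> u / B C0 _: fires at position(s) 8: eszuradopibsa
3. b -> p, d -> t, g -> k / _ #: no change
4. f -> v, k -> g, p -> b, s -> z, t -> d / V _ V: fires at position(s) 9: eszuradobibsa
surface: eszuradobibsa

cell NUM=du, RANK=ra, CASE=vo, SUR=ri:
underlying: eszu-op-de-a-ip
1. f -> v, p -> b / _ Z: fires at position(s) 6: eszuobdeaip
2. e -> o, i -> u / B C0 _: fires at position(s) 8, 10: eszuobdoaup
3. b -> p, d -> t, g -> k / _ #: no change
4. f -> v, k -> g, p -> b, s -> z, t -> d / V _ V: no change
surface: eszuobdoaup

cell NUM=gu, RANK=mi, CASE=so, SUR=lu:
underlying: eszu-taz-em-m-b
1. f -> v, p -> b / _ Z: no change
2. e -> o, i -> u / B C0 _: fires at position(s) 8: eszutazommb
3. b -> p, d -> t, g -> k / _ #: fires at position(s) 11: eszutazommp
4. f -> v, k -> g, p -> b, s -> z, t -> d / V _ V: fires at position(s) 5: eszudazommp
surface: eszudazommp

cell NUM=so, RANK=ra, CASE=ak, SUR=ri:
underlying: eszu-op-de-usi-mu
1. f -> v, p -> b / _ Z: fires at position(s) 6: eszuobdeusimu
2. e -> o, i -> u / B C0 _: fires at position(s) 8, 11: eszuobdousumu
3. b -> p, d -> t, g -> k / _ #: no change
4. f -> v, k -> g, p -> b, s -> z, t -> d / V _ V: fires at position(s) 10: eszuobdouzumu
surface: eszuobdouzumu
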